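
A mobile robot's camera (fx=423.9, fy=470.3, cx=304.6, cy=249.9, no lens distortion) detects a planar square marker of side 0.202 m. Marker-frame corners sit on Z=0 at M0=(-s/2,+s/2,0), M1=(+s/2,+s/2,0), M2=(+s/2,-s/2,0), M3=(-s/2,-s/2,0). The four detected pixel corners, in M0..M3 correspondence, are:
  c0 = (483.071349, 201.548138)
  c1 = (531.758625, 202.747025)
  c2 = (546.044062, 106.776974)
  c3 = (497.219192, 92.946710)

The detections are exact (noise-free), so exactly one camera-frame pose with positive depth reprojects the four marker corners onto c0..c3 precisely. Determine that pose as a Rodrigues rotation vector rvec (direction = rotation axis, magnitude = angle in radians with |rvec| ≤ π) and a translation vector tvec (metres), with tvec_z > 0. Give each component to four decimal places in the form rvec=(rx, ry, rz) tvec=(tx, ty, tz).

rvec=(0.1955, -0.6067, 0.0128) tvec=(0.4735, -0.1973, 0.9500)

Intrinsics K: fx=423.9, fy=470.3, cx=304.6, cy=249.9
Marker side s = 0.202 m; corners in marker frame (Z=0):
  M0 = (-0.1010, +0.1010, 0)
  M1 = (+0.1010, +0.1010, 0)
  M2 = (+0.1010, -0.1010, 0)
  M3 = (-0.1010, -0.1010, 0)
Detected image corners:
  c0 = (483.071349, 201.548138) px
  c1 = (531.758625, 202.747025) px
  c2 = (546.044062, 106.776974) px
  c3 = (497.219192, 92.946710) px
Planar DLT: solve 8×8 A·h = b for H (H[2,2]=1):
  H  [+548.79599 +26.43260 +515.85938]
  H  [+126.83426 +532.89706 +152.20359]
  H  [+0.59752 +0.18820 +1.00000]
B = K⁻¹H; ‖b₁‖=1.052626, ‖b₂‖=1.052626; λ = 2/(‖b₁‖+‖b₂‖) = 0.950005, sign → tz>0 ⇒ λ=+0.950005
r₁ = λ·B[:,0] = (+0.82202,-0.04542,+0.56764); r₂ = λ·B[:,1] = (-0.06923,+0.98145,+0.17879)
r₃ = r₁×r₂ = (-0.56523,-0.18627,+0.80363); SVD([r₁ r₂ r₃]) → R = UVᵀ:
  R  [+0.82202 -0.06923 -0.56523]
  R  [-0.04542 +0.98145 -0.18627]
  R  [+0.56764 +0.17879 +0.80363]
t = (+0.47345, -0.19735, +0.95000) m
tr R = 2.607096; θ = arccos((tr R − 1)/2) = 0.637564 rad = 36.530°
axis k = ((R−Rᵀ)₃₂, (R−Rᵀ)₁₃, (R−Rᵀ)₂₁) / (2 sinθ) = (+0.306648, -0.951613, +0.020004)
rvec = θ·k = (+0.195508, -0.606714, +0.012754)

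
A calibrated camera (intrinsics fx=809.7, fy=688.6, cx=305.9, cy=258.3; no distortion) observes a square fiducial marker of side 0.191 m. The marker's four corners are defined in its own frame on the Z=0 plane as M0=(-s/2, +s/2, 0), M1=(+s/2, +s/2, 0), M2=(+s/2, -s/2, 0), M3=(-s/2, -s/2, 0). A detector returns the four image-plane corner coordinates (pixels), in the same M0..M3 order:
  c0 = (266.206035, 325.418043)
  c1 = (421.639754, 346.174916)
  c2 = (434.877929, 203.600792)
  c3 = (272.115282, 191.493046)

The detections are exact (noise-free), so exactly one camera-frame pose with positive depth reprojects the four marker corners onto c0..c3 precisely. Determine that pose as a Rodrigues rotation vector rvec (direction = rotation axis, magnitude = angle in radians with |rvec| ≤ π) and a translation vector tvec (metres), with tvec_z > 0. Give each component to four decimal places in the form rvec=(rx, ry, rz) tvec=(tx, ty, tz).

Intrinsics K: fx=809.7, fy=688.6, cx=305.9, cy=258.3
Marker side s = 0.191 m; corners in marker frame (Z=0):
  M0 = (-0.0955, +0.0955, 0)
  M1 = (+0.0955, +0.0955, 0)
  M2 = (+0.0955, -0.0955, 0)
  M3 = (-0.0955, -0.0955, 0)
Detected image corners:
  c0 = (266.206035, 325.418043) px
  c1 = (421.639754, 346.174916) px
  c2 = (434.877929, 203.600792) px
  c3 = (272.115282, 191.493046) px
Planar DLT: solve 8×8 A·h = b for H (H[2,2]=1):
  H  [+709.23844 +27.20425 +345.92230]
  H  [-7.80929 +781.69533 +267.84582]
  H  [-0.35369 +0.21990 +1.00000]
B = K⁻¹H; ‖b₁‖=1.076569, ‖b₂‖=1.076569; λ = 2/(‖b₁‖+‖b₂‖) = 0.928877, sign → tz>0 ⇒ λ=+0.928877
r₁ = λ·B[:,0] = (+0.93775,+0.11270,-0.32853); r₂ = λ·B[:,1] = (-0.04596,+0.97784,+0.20426)
r₃ = r₁×r₂ = (+0.34427,-0.17644,+0.92214); SVD([r₁ r₂ r₃]) → R = UVᵀ:
  R  [+0.93775 -0.04596 +0.34427]
  R  [+0.11270 +0.97784 -0.17644]
  R  [-0.32853 +0.20426 +0.92214]
t = (+0.04591, +0.01288, +0.92888) m
tr R = 2.837726; θ = arccos((tr R − 1)/2) = 0.405607 rad = 23.240°
axis k = ((R−Rᵀ)₃₂, (R−Rᵀ)₁₃, (R−Rᵀ)₂₁) / (2 sinθ) = (+0.482416, +0.852557, +0.201050)
rvec = θ·k = (+0.195671, +0.345803, +0.081547)

rvec=(0.1957, 0.3458, 0.0815) tvec=(0.0459, 0.0129, 0.9289)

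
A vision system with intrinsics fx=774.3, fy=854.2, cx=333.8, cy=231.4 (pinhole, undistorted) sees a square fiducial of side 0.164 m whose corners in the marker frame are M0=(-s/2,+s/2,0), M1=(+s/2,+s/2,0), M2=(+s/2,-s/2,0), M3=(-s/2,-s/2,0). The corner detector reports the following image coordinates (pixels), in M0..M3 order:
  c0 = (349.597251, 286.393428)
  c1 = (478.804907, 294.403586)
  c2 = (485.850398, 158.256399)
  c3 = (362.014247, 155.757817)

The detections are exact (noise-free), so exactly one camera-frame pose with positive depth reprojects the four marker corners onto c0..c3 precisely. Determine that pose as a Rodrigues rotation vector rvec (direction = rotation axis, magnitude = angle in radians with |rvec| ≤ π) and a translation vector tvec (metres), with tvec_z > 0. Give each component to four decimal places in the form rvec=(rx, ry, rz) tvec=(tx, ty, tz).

Intrinsics K: fx=774.3, fy=854.2, cx=333.8, cy=231.4
Marker side s = 0.164 m; corners in marker frame (Z=0):
  M0 = (-0.0820, +0.0820, 0)
  M1 = (+0.0820, +0.0820, 0)
  M2 = (+0.0820, -0.0820, 0)
  M3 = (-0.0820, -0.0820, 0)
Detected image corners:
  c0 = (349.597251, 286.393428) px
  c1 = (478.804907, 294.403586) px
  c2 = (485.850398, 158.256399) px
  c3 = (362.014247, 155.757817) px
Planar DLT: solve 8×8 A·h = b for H (H[2,2]=1):
  H  [+670.10042 -175.91390 +417.92713]
  H  [-22.25951 +750.97264 +222.13372]
  H  [-0.24102 -0.27741 +1.00000]
B = K⁻¹H; ‖b₁‖=0.999614, ‖b₂‖=0.999614; λ = 2/(‖b₁‖+‖b₂‖) = 1.000386, sign → tz>0 ⇒ λ=+1.000386
r₁ = λ·B[:,0] = (+0.96970,+0.03925,-0.24111); r₂ = λ·B[:,1] = (-0.10764,+0.95467,-0.27752)
r₃ = r₁×r₂ = (+0.21929,+0.29506,+0.92997); SVD([r₁ r₂ r₃]) → R = UVᵀ:
  R  [+0.96970 -0.10764 +0.21929]
  R  [+0.03925 +0.95467 +0.29506]
  R  [-0.24111 -0.27752 +0.92997]
t = (+0.10869, -0.01085, +1.00039) m
tr R = 2.854349; θ = arccos((tr R − 1)/2) = 0.383998 rad = 22.001°
axis k = ((R−Rᵀ)₃₂, (R−Rᵀ)₁₃, (R−Rᵀ)₂₁) / (2 sinθ) = (-0.764194, +0.614471, +0.196044)
rvec = θ·k = (-0.293449, +0.235956, +0.075281)

rvec=(-0.2934, 0.2360, 0.0753) tvec=(0.1087, -0.0109, 1.0004)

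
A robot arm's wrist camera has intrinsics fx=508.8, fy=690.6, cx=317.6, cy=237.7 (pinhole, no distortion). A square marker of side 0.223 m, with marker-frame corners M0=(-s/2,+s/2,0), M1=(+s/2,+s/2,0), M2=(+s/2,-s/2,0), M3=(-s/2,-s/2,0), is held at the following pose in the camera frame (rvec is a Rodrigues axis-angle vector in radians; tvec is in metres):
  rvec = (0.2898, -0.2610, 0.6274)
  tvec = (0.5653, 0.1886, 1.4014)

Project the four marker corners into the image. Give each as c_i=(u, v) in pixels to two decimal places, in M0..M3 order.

Intrinsics K: fx=508.8, fy=690.6, cx=317.6, cy=237.7
Marker side s = 0.223 m; corners in marker frame (Z=0):
  M0 = (-0.1115, +0.1115, 0)
  M1 = (+0.1115, +0.1115, 0)
  M2 = (+0.1115, -0.1115, 0)
  M3 = (-0.1115, -0.1115, 0)
rvec = (0.2898, -0.2610, 0.6274), |rvec| = θ = 0.73874 rad = 42.327°
Rodrigues: sinθ=0.67336, 1−cosθ=0.26068; R = I + sinθ·[k]× + (1−cosθ)·[k]×²:
    [+0.77943 -0.60800 -0.15105]
    [+0.53574 +0.77186 -0.34237]
    [+0.32475 +0.18593 +0.92734]
t = (0.5653, 0.1886, 1.4014) m
M0: Pc = R·M0+t = (+0.41060, +0.21493, +1.38592); u = 508.8·(+0.41060)/1.38592 + 317.6 = 468.3399, v = 690.6·(+0.21493)/1.38592 + 237.7 = 344.7974
M1: Pc = R·M1+t = (+0.58441, +0.33440, +1.45834); u = 508.8·(+0.58441)/1.45834 + 317.6 = 521.4962, v = 690.6·(+0.33440)/1.45834 + 237.7 = 396.0544
M2: Pc = R·M2+t = (+0.72000, +0.16227, +1.41688); u = 508.8·(+0.72000)/1.41688 + 317.6 = 576.1512, v = 690.6·(+0.16227)/1.41688 + 237.7 = 316.7934
M3: Pc = R·M3+t = (+0.54619, +0.04280, +1.34446); u = 508.8·(+0.54619)/1.34446 + 317.6 = 524.2995, v = 690.6·(+0.04280)/1.34446 + 237.7 = 259.6862

c0=(468.34, 344.80) c1=(521.50, 396.05) c2=(576.15, 316.79) c3=(524.30, 259.69)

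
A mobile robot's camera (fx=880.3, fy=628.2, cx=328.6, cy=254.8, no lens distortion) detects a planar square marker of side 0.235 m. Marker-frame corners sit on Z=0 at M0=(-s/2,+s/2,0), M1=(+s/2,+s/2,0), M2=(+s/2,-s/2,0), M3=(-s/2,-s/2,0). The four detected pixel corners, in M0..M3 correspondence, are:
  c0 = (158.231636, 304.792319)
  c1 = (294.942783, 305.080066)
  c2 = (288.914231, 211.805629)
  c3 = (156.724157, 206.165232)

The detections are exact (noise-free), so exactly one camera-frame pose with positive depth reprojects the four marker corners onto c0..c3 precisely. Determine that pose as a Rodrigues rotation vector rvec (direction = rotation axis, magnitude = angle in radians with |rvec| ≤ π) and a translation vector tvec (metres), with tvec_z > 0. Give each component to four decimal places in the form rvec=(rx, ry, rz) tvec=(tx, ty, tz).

Intrinsics K: fx=880.3, fy=628.2, cx=328.6, cy=254.8
Marker side s = 0.235 m; corners in marker frame (Z=0):
  M0 = (-0.1175, +0.1175, 0)
  M1 = (+0.1175, +0.1175, 0)
  M2 = (+0.1175, -0.1175, 0)
  M3 = (-0.1175, -0.1175, 0)
Detected image corners:
  c0 = (158.231636, 304.792319) px
  c1 = (294.942783, 305.080066) px
  c2 = (288.914231, 211.805629) px
  c3 = (156.724157, 206.165232) px
Planar DLT: solve 8×8 A·h = b for H (H[2,2]=1):
  H  [+626.34228 -17.36930 +226.58169]
  H  [+75.00185 +369.46576 +256.15811]
  H  [+0.24201 -0.14987 +1.00000]
B = K⁻¹H; ‖b₁‖=0.666989, ‖b₂‖=0.666989; λ = 2/(‖b₁‖+‖b₂‖) = 1.499275, sign → tz>0 ⇒ λ=+1.499275
r₁ = λ·B[:,0] = (+0.93131,+0.03183,+0.36285); r₂ = λ·B[:,1] = (+0.05429,+0.97291,-0.22470)
r₃ = r₁×r₂ = (-0.36017,+0.22897,+0.90435); SVD([r₁ r₂ r₃]) → R = UVᵀ:
  R  [+0.93131 +0.05429 -0.36017]
  R  [+0.03183 +0.97291 +0.22897]
  R  [+0.36285 -0.22470 +0.90435]
t = (-0.17375, +0.00324, +1.49927) m
tr R = 2.808571; θ = arccos((tr R − 1)/2) = 0.441093 rad = 25.273°
axis k = ((R−Rᵀ)₃₂, (R−Rᵀ)₁₃, (R−Rᵀ)₂₁) / (2 sinθ) = (-0.531315, -0.846766, -0.026310)
rvec = θ·k = (-0.234359, -0.373503, -0.011605)

rvec=(-0.2344, -0.3735, -0.0116) tvec=(-0.1738, 0.0032, 1.4993)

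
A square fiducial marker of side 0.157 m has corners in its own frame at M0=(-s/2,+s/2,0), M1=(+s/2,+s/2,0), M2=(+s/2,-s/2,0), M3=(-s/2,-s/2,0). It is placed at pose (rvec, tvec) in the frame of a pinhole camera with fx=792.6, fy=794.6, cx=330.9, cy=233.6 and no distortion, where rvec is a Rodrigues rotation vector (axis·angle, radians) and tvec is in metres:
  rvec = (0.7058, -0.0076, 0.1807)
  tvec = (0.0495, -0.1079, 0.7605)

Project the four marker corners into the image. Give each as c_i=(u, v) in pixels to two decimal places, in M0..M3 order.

Intrinsics K: fx=792.6, fy=794.6, cx=330.9, cy=233.6
Marker side s = 0.157 m; corners in marker frame (Z=0):
  M0 = (-0.0785, +0.0785, 0)
  M1 = (+0.0785, +0.0785, 0)
  M2 = (+0.0785, -0.0785, 0)
  M3 = (-0.0785, -0.0785, 0)
rvec = (0.7058, -0.0076, 0.1807), |rvec| = θ = 0.72860 rad = 41.746°
Rodrigues: sinθ=0.66583, 1−cosθ=0.25390; R = I + sinθ·[k]× + (1−cosθ)·[k]×²:
    [+0.98436 -0.16770 +0.05405]
    [+0.16257 +0.74613 -0.64565]
    [+0.06794 +0.64433 +0.76172]
t = (0.0495, -0.1079, 0.7605) m
M0: Pc = R·M0+t = (-0.04094, -0.06209, +0.80575); u = 792.6·(-0.04094)/0.80575 + 330.9 = 290.6318, v = 794.6·(-0.06209)/0.80575 + 233.6 = 172.3689
M1: Pc = R·M1+t = (+0.11361, -0.03657, +0.81641); u = 792.6·(+0.11361)/0.81641 + 330.9 = 441.1940, v = 794.6·(-0.03657)/0.81641 + 233.6 = 198.0098
M2: Pc = R·M2+t = (+0.13994, -0.15371, +0.71525); u = 792.6·(+0.13994)/0.71525 + 330.9 = 485.9686, v = 794.6·(-0.15371)/0.71525 + 233.6 = 62.8382
M3: Pc = R·M3+t = (-0.01461, -0.17923, +0.70459); u = 792.6·(-0.01461)/0.70459 + 330.9 = 314.4675, v = 794.6·(-0.17923)/0.70459 + 233.6 = 31.4695

c0=(290.63, 172.37) c1=(441.19, 198.01) c2=(485.97, 62.84) c3=(314.47, 31.47)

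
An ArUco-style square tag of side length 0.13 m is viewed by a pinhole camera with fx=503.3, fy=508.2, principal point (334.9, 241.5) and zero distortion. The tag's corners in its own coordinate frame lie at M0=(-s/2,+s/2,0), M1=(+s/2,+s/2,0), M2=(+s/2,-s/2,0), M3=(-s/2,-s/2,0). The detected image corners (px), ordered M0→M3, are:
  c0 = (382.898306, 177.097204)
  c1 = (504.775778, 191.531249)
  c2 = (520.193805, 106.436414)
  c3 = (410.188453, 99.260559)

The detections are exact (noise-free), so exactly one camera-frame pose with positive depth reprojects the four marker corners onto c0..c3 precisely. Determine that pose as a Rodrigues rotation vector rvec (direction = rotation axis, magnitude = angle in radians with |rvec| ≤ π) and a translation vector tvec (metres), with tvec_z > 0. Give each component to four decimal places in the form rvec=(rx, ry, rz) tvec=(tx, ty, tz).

Intrinsics K: fx=503.3, fy=508.2, cx=334.9, cy=241.5
Marker side s = 0.13 m; corners in marker frame (Z=0):
  M0 = (-0.0650, +0.0650, 0)
  M1 = (+0.0650, +0.0650, 0)
  M2 = (+0.0650, -0.0650, 0)
  M3 = (-0.0650, -0.0650, 0)
Detected image corners:
  c0 = (382.898306, 177.097204) px
  c1 = (504.775778, 191.531249) px
  c2 = (520.193805, 106.436414) px
  c3 = (410.188453, 99.260559) px
Planar DLT: solve 8×8 A·h = b for H (H[2,2]=1):
  H  [+631.48872 -571.42089 +452.99661]
  H  [+0.08212 +497.54054 +141.02026]
  H  [-0.56702 -0.89211 +1.00000]
B = K⁻¹H; ‖b₁‖=1.748608, ‖b₂‖=1.748608; λ = 2/(‖b₁‖+‖b₂‖) = 0.571883, sign → tz>0 ⇒ λ=+0.571883
r₁ = λ·B[:,0] = (+0.93331,+0.15419,-0.32427); r₂ = λ·B[:,1] = (-0.30981,+0.80233,-0.51018)
r₃ = r₁×r₂ = (+0.18151,+0.57662,+0.79659); SVD([r₁ r₂ r₃]) → R = UVᵀ:
  R  [+0.93331 -0.30981 +0.18151]
  R  [+0.15419 +0.80233 +0.57662]
  R  [-0.32427 -0.51018 +0.79659]
t = (+0.13419, -0.11307, +0.57188) m
tr R = 2.532238; θ = arccos((tr R − 1)/2) = 0.698016 rad = 39.993°
axis k = ((R−Rᵀ)₃₂, (R−Rᵀ)₁₃, (R−Rᵀ)₂₁) / (2 sinθ) = (-0.845499, +0.393482, +0.360975)
rvec = θ·k = (-0.590172, +0.274657, +0.251966)

rvec=(-0.5902, 0.2747, 0.2520) tvec=(0.1342, -0.1131, 0.5719)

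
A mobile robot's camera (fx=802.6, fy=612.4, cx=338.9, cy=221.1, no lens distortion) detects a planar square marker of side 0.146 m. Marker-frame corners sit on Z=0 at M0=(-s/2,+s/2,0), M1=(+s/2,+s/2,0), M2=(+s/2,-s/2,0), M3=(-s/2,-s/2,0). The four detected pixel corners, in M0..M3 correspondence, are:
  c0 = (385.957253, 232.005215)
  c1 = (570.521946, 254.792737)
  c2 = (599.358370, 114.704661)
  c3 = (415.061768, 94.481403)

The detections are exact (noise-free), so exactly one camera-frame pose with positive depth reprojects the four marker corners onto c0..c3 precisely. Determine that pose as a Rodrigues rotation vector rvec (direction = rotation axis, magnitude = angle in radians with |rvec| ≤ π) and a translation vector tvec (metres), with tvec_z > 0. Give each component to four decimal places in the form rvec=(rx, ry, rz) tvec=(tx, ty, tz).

Intrinsics K: fx=802.6, fy=612.4, cx=338.9, cy=221.1
Marker side s = 0.146 m; corners in marker frame (Z=0):
  M0 = (-0.0730, +0.0730, 0)
  M1 = (+0.0730, +0.0730, 0)
  M2 = (+0.0730, -0.0730, 0)
  M3 = (-0.0730, -0.0730, 0)
Detected image corners:
  c0 = (385.957253, 232.005215) px
  c1 = (570.521946, 254.792737) px
  c2 = (599.358370, 114.704661) px
  c3 = (415.061768, 94.481403) px
Planar DLT: solve 8×8 A·h = b for H (H[2,2]=1):
  H  [+1203.09922 -212.78581 +491.93422]
  H  [+126.04748 +945.58009 +173.75267]
  H  [-0.12202 -0.02912 +1.00000]
B = K⁻¹H; ‖b₁‖=1.575265, ‖b₂‖=1.575265; λ = 2/(‖b₁‖+‖b₂‖) = 0.634814, sign → tz>0 ⇒ λ=+0.634814
r₁ = λ·B[:,0] = (+0.98430,+0.15863,-0.07746); r₂ = λ·B[:,1] = (-0.16050,+0.98686,-0.01849)
r₃ = r₁×r₂ = (+0.07351,+0.03063,+0.99682); SVD([r₁ r₂ r₃]) → R = UVᵀ:
  R  [+0.98430 -0.16050 +0.07351]
  R  [+0.15863 +0.98686 +0.03063]
  R  [-0.07746 -0.01849 +0.99682]
t = (+0.12104, -0.04908, +0.63481) m
tr R = 2.967983; θ = arccos((tr R − 1)/2) = 0.179173 rad = 10.266°
axis k = ((R−Rᵀ)₃₂, (R−Rᵀ)₁₃, (R−Rᵀ)₂₁) / (2 sinθ) = (-0.137803, +0.423559, +0.895325)
rvec = θ·k = (-0.024691, +0.075890, +0.160418)

rvec=(-0.0247, 0.0759, 0.1604) tvec=(0.1210, -0.0491, 0.6348)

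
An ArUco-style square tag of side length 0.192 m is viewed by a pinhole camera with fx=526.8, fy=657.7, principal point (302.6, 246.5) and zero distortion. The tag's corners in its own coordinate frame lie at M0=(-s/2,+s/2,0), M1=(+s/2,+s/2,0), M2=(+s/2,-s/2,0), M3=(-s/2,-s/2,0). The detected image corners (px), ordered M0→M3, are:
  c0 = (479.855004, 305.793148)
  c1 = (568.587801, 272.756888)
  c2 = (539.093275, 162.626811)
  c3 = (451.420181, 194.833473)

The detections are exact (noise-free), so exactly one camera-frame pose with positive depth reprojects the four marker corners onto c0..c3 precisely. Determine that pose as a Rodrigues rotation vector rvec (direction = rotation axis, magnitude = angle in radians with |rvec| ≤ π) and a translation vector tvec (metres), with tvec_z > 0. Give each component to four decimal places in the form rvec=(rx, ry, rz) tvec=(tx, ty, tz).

Intrinsics K: fx=526.8, fy=657.7, cx=302.6, cy=246.5
Marker side s = 0.192 m; corners in marker frame (Z=0):
  M0 = (-0.0960, +0.0960, 0)
  M1 = (+0.0960, +0.0960, 0)
  M2 = (+0.0960, -0.0960, 0)
  M3 = (-0.0960, -0.0960, 0)
Detected image corners:
  c0 = (479.855004, 305.793148) px
  c1 = (568.587801, 272.756888) px
  c2 = (539.093275, 162.626811) px
  c3 = (451.420181, 194.833473) px
Planar DLT: solve 8×8 A·h = b for H (H[2,2]=1):
  H  [+468.95481 +115.81899 +509.72308]
  H  [-165.49013 +559.66339 +233.60835]
  H  [+0.01880 -0.06875 +1.00000]
B = K⁻¹H; ‖b₁‖=0.916842, ‖b₂‖=0.916842; λ = 2/(‖b₁‖+‖b₂‖) = 1.090700, sign → tz>0 ⇒ λ=+1.090700
r₁ = λ·B[:,0] = (+0.95916,-0.28213,+0.02050); r₂ = λ·B[:,1] = (+0.28287,+0.95622,-0.07498)
r₃ = r₁×r₂ = (+0.00155,+0.07772,+0.99697); SVD([r₁ r₂ r₃]) → R = UVᵀ:
  R  [+0.95916 +0.28287 +0.00155]
  R  [-0.28213 +0.95622 +0.07772]
  R  [+0.02050 -0.07498 +0.99697]
t = (+0.42883, -0.02138, +1.09070) m
tr R = 2.912356; θ = arccos((tr R − 1)/2) = 0.297139 rad = 17.025°
axis k = ((R−Rᵀ)₃₂, (R−Rᵀ)₁₃, (R−Rᵀ)₂₁) / (2 sinθ) = (-0.260779, -0.032372, -0.964856)
rvec = θ·k = (-0.077488, -0.009619, -0.286696)

rvec=(-0.0775, -0.0096, -0.2867) tvec=(0.4288, -0.0214, 1.0907)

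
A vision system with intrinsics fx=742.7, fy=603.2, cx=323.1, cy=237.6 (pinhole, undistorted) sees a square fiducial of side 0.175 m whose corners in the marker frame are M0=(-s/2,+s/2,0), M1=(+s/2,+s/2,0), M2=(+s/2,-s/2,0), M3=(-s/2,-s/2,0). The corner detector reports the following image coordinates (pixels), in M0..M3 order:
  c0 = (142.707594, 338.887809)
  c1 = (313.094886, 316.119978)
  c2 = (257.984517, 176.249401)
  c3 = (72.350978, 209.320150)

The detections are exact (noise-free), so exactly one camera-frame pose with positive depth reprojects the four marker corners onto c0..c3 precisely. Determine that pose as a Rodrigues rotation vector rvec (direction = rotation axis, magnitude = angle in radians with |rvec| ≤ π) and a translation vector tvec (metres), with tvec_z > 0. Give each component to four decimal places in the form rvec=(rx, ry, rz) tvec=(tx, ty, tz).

Intrinsics K: fx=742.7, fy=603.2, cx=323.1, cy=237.6
Marker side s = 0.175 m; corners in marker frame (Z=0):
  M0 = (-0.0875, +0.0875, 0)
  M1 = (+0.0875, +0.0875, 0)
  M2 = (+0.0875, -0.0875, 0)
  M3 = (-0.0875, -0.0875, 0)
Detected image corners:
  c0 = (142.707594, 338.887809) px
  c1 = (313.094886, 316.119978) px
  c2 = (257.984517, 176.249401) px
  c3 = (72.350978, 209.320150) px
Planar DLT: solve 8×8 A·h = b for H (H[2,2]=1):
  H  [+953.45200 +477.51767 +195.74461]
  H  [-239.35269 +925.00907 +264.06055]
  H  [-0.31274 +0.59963 +1.00000]
B = K⁻¹H; ‖b₁‖=1.479378, ‖b₂‖=1.479378; λ = 2/(‖b₁‖+‖b₂‖) = 0.675960, sign → tz>0 ⇒ λ=+0.675960
r₁ = λ·B[:,0] = (+0.95974,-0.18495,-0.21140); r₂ = λ·B[:,1] = (+0.25828,+0.87693,+0.40533)
r₃ = r₁×r₂ = (+0.11042,-0.44361,+0.88939); SVD([r₁ r₂ r₃]) → R = UVᵀ:
  R  [+0.95974 +0.25828 +0.11042]
  R  [-0.18495 +0.87693 -0.44361]
  R  [-0.21140 +0.40533 +0.88939]
t = (-0.11591, +0.02965, +0.67596) m
tr R = 2.726061; θ = arccos((tr R − 1)/2) = 0.529558 rad = 30.341°
axis k = ((R−Rᵀ)₃₂, (R−Rᵀ)₁₃, (R−Rᵀ)₂₁) / (2 sinθ) = (+0.840279, +0.318537, -0.438708)
rvec = θ·k = (+0.444976, +0.168684, -0.232322)

rvec=(0.4450, 0.1687, -0.2323) tvec=(-0.1159, 0.0297, 0.6760)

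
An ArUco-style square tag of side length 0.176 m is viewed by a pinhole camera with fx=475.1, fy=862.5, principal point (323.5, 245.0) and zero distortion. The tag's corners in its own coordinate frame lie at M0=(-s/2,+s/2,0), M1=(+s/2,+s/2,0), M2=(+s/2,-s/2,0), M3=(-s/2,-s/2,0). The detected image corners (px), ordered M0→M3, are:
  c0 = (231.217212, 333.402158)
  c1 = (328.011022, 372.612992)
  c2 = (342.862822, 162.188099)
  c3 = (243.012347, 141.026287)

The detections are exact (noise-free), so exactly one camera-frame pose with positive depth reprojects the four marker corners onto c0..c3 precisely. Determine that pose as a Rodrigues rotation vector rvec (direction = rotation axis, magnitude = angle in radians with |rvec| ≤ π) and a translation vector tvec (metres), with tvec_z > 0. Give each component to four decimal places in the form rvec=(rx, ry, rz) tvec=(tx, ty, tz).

rvec=(0.0524, 0.4083, 0.1394) tvec=(-0.0622, 0.0065, 0.7465)

Intrinsics K: fx=475.1, fy=862.5, cx=323.5, cy=245.0
Marker side s = 0.176 m; corners in marker frame (Z=0):
  M0 = (-0.0880, +0.0880, 0)
  M1 = (+0.0880, +0.0880, 0)
  M2 = (+0.0880, -0.0880, 0)
  M3 = (-0.0880, -0.0880, 0)
Detected image corners:
  c0 = (231.217212, 333.402158) px
  c1 = (328.011022, 372.612992) px
  c2 = (342.862822, 162.188099) px
  c3 = (243.012347, 141.026287) px
Planar DLT: solve 8×8 A·h = b for H (H[2,2]=1):
  H  [+408.27227 -45.09948 +283.94275]
  H  [+39.52711 +1168.56873 +252.54494]
  H  [-0.52500 +0.10550 +1.00000]
B = K⁻¹H; ‖b₁‖=1.339510, ‖b₂‖=1.339510; λ = 2/(‖b₁‖+‖b₂‖) = 0.746542, sign → tz>0 ⇒ λ=+0.746542
r₁ = λ·B[:,0] = (+0.90841,+0.14555,-0.39194); r₂ = λ·B[:,1] = (-0.12449,+0.98909,+0.07876)
r₃ = r₁×r₂ = (+0.39912,-0.02275,+0.91661); SVD([r₁ r₂ r₃]) → R = UVᵀ:
  R  [+0.90841 -0.12449 +0.39912]
  R  [+0.14555 +0.98909 -0.02275]
  R  [-0.39194 +0.07876 +0.91661]
t = (-0.06216, +0.00653, +0.74654) m
tr R = 2.814111; θ = arccos((tr R − 1)/2) = 0.434559 rad = 24.898°
axis k = ((R−Rᵀ)₃₂, (R−Rᵀ)₁₃, (R−Rᵀ)₂₁) / (2 sinθ) = (+0.120551, +0.939477, +0.320702)
rvec = θ·k = (+0.052387, +0.408259, +0.139364)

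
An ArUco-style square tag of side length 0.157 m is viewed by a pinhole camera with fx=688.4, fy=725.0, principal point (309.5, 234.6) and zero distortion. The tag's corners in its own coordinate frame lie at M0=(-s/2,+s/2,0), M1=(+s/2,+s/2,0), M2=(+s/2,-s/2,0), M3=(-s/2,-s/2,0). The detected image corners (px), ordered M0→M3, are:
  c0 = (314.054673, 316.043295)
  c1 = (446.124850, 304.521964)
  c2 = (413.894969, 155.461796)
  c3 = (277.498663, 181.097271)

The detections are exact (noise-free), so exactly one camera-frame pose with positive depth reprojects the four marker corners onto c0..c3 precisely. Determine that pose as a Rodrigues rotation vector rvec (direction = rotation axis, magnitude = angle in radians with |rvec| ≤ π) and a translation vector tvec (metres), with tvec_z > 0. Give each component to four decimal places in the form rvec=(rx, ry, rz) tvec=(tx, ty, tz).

Intrinsics K: fx=688.4, fy=725.0, cx=309.5, cy=234.6
Marker side s = 0.157 m; corners in marker frame (Z=0):
  M0 = (-0.0785, +0.0785, 0)
  M1 = (+0.0785, +0.0785, 0)
  M2 = (+0.0785, -0.0785, 0)
  M3 = (-0.0785, -0.0785, 0)
Detected image corners:
  c0 = (314.054673, 316.043295) px
  c1 = (446.124850, 304.521964) px
  c2 = (413.894969, 155.461796) px
  c3 = (277.498663, 181.097271) px
Planar DLT: solve 8×8 A·h = b for H (H[2,2]=1):
  H  [+641.74590 +348.72938 +360.28290]
  H  [-257.43164 +987.48827 +241.69058]
  H  [-0.58656 +0.35556 +1.00000]
B = K⁻¹H; ‖b₁‖=1.342253, ‖b₂‖=1.342253; λ = 2/(‖b₁‖+‖b₂‖) = 0.745016, sign → tz>0 ⇒ λ=+0.745016
r₁ = λ·B[:,0] = (+0.89100,-0.12313,-0.43700); r₂ = λ·B[:,1] = (+0.25831,+0.92903,+0.26490)
r₃ = r₁×r₂ = (+0.37337,-0.34891,+0.85957); SVD([r₁ r₂ r₃]) → R = UVᵀ:
  R  [+0.89100 +0.25831 +0.37337]
  R  [-0.12313 +0.92903 -0.34891]
  R  [-0.43700 +0.26490 +0.85957]
t = (+0.05496, +0.00729, +0.74502) m
tr R = 2.679599; θ = arccos((tr R − 1)/2) = 0.573882 rad = 32.881°
axis k = ((R−Rᵀ)₃₂, (R−Rᵀ)₁₃, (R−Rᵀ)₂₁) / (2 sinθ) = (+0.565308, +0.746332, -0.351306)
rvec = θ·k = (+0.324420, +0.428306, -0.201608)

rvec=(0.3244, 0.4283, -0.2016) tvec=(0.0550, 0.0073, 0.7450)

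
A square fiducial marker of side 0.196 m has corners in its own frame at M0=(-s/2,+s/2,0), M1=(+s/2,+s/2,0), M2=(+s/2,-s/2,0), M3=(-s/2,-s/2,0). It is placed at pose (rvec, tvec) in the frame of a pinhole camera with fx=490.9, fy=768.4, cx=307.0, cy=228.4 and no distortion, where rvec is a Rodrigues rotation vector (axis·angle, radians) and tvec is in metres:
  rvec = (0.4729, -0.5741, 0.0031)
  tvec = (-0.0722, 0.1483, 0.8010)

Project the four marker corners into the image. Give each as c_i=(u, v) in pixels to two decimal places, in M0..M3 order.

Intrinsics K: fx=490.9, fy=768.4, cx=307.0, cy=228.4
Marker side s = 0.196 m; corners in marker frame (Z=0):
  M0 = (-0.0980, +0.0980, 0)
  M1 = (+0.0980, +0.0980, 0)
  M2 = (+0.0980, -0.0980, 0)
  M3 = (-0.0980, -0.0980, 0)
rvec = (0.4729, -0.5741, 0.0031), |rvec| = θ = 0.74380 rad = 42.616°
Rodrigues: sinθ=0.67709, 1−cosθ=0.26410; R = I + sinθ·[k]× + (1−cosθ)·[k]×²:
    [+0.84266 -0.13242 -0.52191]
    [-0.12678 +0.89324 -0.43134]
    [+0.52331 +0.42964 +0.73591]
t = (-0.0722, 0.1483, 0.8010) m
M0: Pc = R·M0+t = (-0.16776, +0.24826, +0.79182); u = 490.9·(-0.16776)/0.79182 + 307.0 = 202.9960, v = 768.4·(+0.24826)/0.79182 + 228.4 = 469.3189
M1: Pc = R·M1+t = (-0.00260, +0.22341, +0.89439); u = 490.9·(-0.00260)/0.89439 + 307.0 = 305.5746, v = 768.4·(+0.22341)/0.89439 + 228.4 = 420.3418
M2: Pc = R·M2+t = (+0.02336, +0.04834, +0.81018); u = 490.9·(+0.02336)/0.81018 + 307.0 = 321.1530, v = 768.4·(+0.04834)/0.81018 + 228.4 = 274.2454
M3: Pc = R·M3+t = (-0.14180, +0.07319, +0.70761); u = 490.9·(-0.14180)/0.70761 + 307.0 = 208.6252, v = 768.4·(+0.07319)/0.70761 + 228.4 = 307.8743

c0=(203.00, 469.32) c1=(305.57, 420.34) c2=(321.15, 274.25) c3=(208.63, 307.87)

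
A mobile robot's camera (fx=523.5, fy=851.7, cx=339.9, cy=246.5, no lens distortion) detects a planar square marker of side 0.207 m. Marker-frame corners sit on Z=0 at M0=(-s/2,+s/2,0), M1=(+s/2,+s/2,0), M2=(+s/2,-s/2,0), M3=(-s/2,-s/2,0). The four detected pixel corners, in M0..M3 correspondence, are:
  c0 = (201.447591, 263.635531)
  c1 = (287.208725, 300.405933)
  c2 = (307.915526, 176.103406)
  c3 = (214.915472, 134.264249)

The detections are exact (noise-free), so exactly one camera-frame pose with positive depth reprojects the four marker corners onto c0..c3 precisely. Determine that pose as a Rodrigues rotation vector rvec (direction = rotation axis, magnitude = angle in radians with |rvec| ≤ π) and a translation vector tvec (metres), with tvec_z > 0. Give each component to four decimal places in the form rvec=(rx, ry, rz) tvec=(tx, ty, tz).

Intrinsics K: fx=523.5, fy=851.7, cx=339.9, cy=246.5
Marker side s = 0.207 m; corners in marker frame (Z=0):
  M0 = (-0.1035, +0.1035, 0)
  M1 = (+0.1035, +0.1035, 0)
  M2 = (+0.1035, -0.1035, 0)
  M3 = (-0.1035, -0.1035, 0)
Detected image corners:
  c0 = (201.447591, 263.635531) px
  c1 = (287.208725, 300.405933) px
  c2 = (307.915526, 176.103406) px
  c3 = (214.915472, 134.264249) px
Planar DLT: solve 8×8 A·h = b for H (H[2,2]=1):
  H  [+448.20263 +19.54468 +252.82798]
  H  [+204.18643 +701.01536 +221.39338]
  H  [+0.06780 +0.40422 +1.00000]
B = K⁻¹H; ‖b₁‖=0.844174, ‖b₂‖=0.844174; λ = 2/(‖b₁‖+‖b₂‖) = 1.184590, sign → tz>0 ⇒ λ=+1.184590
r₁ = λ·B[:,0] = (+0.96206,+0.26075,+0.08031); r₂ = λ·B[:,1] = (-0.26667,+0.83643,+0.47883)
r₃ = r₁×r₂ = (+0.05768,-0.48208,+0.87423); SVD([r₁ r₂ r₃]) → R = UVᵀ:
  R  [+0.96206 -0.26667 +0.05768]
  R  [+0.26075 +0.83643 -0.48208]
  R  [+0.08031 +0.47883 +0.87423]
t = (-0.19703, -0.03492, +1.18459) m
tr R = 2.672712; θ = arccos((tr R − 1)/2) = 0.580194 rad = 33.243°
axis k = ((R−Rᵀ)₃₂, (R−Rᵀ)₁₃, (R−Rᵀ)₂₁) / (2 sinθ) = (+0.876445, -0.020641, +0.481059)
rvec = θ·k = (+0.508509, -0.011976, +0.279108)

rvec=(0.5085, -0.0120, 0.2791) tvec=(-0.1970, -0.0349, 1.1846)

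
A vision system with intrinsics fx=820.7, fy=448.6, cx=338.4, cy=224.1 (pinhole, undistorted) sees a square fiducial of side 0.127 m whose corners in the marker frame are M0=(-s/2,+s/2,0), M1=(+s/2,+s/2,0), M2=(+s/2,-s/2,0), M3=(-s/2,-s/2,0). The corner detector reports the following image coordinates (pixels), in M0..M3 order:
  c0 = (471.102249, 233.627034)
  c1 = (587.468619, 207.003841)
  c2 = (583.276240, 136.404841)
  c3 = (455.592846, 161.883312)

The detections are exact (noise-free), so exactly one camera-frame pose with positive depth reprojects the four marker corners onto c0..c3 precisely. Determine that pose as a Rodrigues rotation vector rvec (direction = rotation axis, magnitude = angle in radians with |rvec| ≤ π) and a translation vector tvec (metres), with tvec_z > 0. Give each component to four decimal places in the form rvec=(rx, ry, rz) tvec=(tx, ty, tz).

rvec=(0.4842, -0.3668, -0.2862) tvec=(0.1632, -0.0606, 0.7138)

Intrinsics K: fx=820.7, fy=448.6, cx=338.4, cy=224.1
Marker side s = 0.127 m; corners in marker frame (Z=0):
  M0 = (-0.0635, +0.0635, 0)
  M1 = (+0.0635, +0.0635, 0)
  M2 = (+0.0635, -0.0635, 0)
  M3 = (-0.0635, -0.0635, 0)
Detected image corners:
  c0 = (471.102249, 233.627034) px
  c1 = (587.468619, 207.003841) px
  c2 = (583.276240, 136.404841) px
  c3 = (455.592846, 161.883312) px
Planar DLT: solve 8×8 A·h = b for H (H[2,2]=1):
  H  [+1159.48706 +443.20755 +526.06118]
  H  [-134.64023 +689.49021 +185.99364]
  H  [+0.38264 +0.69937 +1.00000]
B = K⁻¹H; ‖b₁‖=1.401024, ‖b₂‖=1.401024; λ = 2/(‖b₁‖+‖b₂‖) = 0.713764, sign → tz>0 ⇒ λ=+0.713764
r₁ = λ·B[:,0] = (+0.89579,-0.35066,+0.27311); r₂ = λ·B[:,1] = (+0.17963,+0.84767,+0.49919)
r₃ = r₁×r₂ = (-0.40655,-0.39811,+0.82233); SVD([r₁ r₂ r₃]) → R = UVᵀ:
  R  [+0.89579 +0.17963 -0.40655]
  R  [-0.35066 +0.84767 -0.39811]
  R  [+0.27311 +0.49919 +0.82233]
t = (+0.16321, -0.06063, +0.71376) m
tr R = 2.565791; θ = arccos((tr R − 1)/2) = 0.671490 rad = 38.474°
axis k = ((R−Rᵀ)₃₂, (R−Rᵀ)₁₃, (R−Rᵀ)₂₁) / (2 sinθ) = (+0.721124, -0.546222, -0.426171)
rvec = θ·k = (+0.484228, -0.366783, -0.286169)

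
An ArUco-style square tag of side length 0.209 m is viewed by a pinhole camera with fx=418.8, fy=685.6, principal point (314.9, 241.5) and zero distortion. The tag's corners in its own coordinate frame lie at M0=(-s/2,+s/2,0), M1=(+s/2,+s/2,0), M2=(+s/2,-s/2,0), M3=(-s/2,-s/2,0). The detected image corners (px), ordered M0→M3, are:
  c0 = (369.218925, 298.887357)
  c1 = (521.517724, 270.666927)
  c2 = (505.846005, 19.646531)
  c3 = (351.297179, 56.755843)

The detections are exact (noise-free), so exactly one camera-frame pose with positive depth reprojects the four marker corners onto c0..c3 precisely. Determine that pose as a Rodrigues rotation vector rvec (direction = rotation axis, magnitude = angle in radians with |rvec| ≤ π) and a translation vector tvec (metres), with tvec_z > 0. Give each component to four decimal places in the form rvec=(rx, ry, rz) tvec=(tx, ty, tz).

rvec=(0.0567, 0.0901, -0.1241) tvec=(0.1672, -0.0664, 0.5793)

Intrinsics K: fx=418.8, fy=685.6, cx=314.9, cy=241.5
Marker side s = 0.209 m; corners in marker frame (Z=0):
  M0 = (-0.1045, +0.1045, 0)
  M1 = (+0.1045, +0.1045, 0)
  M2 = (+0.1045, -0.1045, 0)
  M3 = (-0.1045, -0.1045, 0)
Detected image corners:
  c0 = (369.218925, 298.887357) px
  c1 = (521.517724, 270.666927) px
  c2 = (505.846005, 19.646531) px
  c3 = (351.297179, 56.755843) px
Planar DLT: solve 8×8 A·h = b for H (H[2,2]=1):
  H  [+663.74662 +118.81482 +435.75751]
  H  [-182.07268 +1193.60731 +162.89462]
  H  [-0.16086 +0.08778 +1.00000]
B = K⁻¹H; ‖b₁‖=1.726082, ‖b₂‖=1.726082; λ = 2/(‖b₁‖+‖b₂‖) = 0.579347, sign → tz>0 ⇒ λ=+0.579347
r₁ = λ·B[:,0] = (+0.98826,-0.12103,-0.09319); r₂ = λ·B[:,1] = (+0.12612,+0.99071,+0.05086)
r₃ = r₁×r₂ = (+0.08617,-0.06201,+0.99435); SVD([r₁ r₂ r₃]) → R = UVᵀ:
  R  [+0.98826 +0.12612 +0.08617]
  R  [-0.12103 +0.99071 -0.06201]
  R  [-0.09319 +0.05086 +0.99435]
t = (+0.16719, -0.06642, +0.57935) m
tr R = 2.973324; θ = arccos((tr R − 1)/2) = 0.163511 rad = 9.369°
axis k = ((R−Rᵀ)₃₂, (R−Rᵀ)₁₃, (R−Rᵀ)₂₁) / (2 sinθ) = (+0.346677, +0.550921, -0.759145)
rvec = θ·k = (+0.056686, +0.090082, -0.124129)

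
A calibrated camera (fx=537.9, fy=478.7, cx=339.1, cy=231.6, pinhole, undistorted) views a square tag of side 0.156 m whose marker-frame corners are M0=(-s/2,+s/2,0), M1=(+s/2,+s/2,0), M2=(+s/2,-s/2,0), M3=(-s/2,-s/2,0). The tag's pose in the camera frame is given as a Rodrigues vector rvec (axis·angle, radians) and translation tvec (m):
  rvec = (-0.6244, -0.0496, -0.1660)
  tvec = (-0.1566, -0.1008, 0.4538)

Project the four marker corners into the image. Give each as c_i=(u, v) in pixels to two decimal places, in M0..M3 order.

Intrinsics K: fx=537.9, fy=478.7, cx=339.1, cy=231.6
Marker side s = 0.156 m; corners in marker frame (Z=0):
  M0 = (-0.0780, +0.0780, 0)
  M1 = (+0.0780, +0.0780, 0)
  M2 = (+0.0780, -0.0780, 0)
  M3 = (-0.0780, -0.0780, 0)
rvec = (-0.6244, -0.0496, -0.1660), |rvec| = θ = 0.64799 rad = 37.127°
Rodrigues: sinθ=0.60359, 1−cosθ=0.20270; R = I + sinθ·[k]× + (1−cosθ)·[k]×²:
    [+0.98551 +0.16958 +0.00384]
    [-0.13967 +0.79849 +0.58559]
    [+0.09624 -0.57764 +0.81060]
t = (-0.1566, -0.1008, 0.4538) m
M0: Pc = R·M0+t = (-0.22024, -0.02762, +0.40124); u = 537.9·(-0.22024)/0.40124 + 339.1 = 43.8420, v = 478.7·(-0.02762)/0.40124 + 231.6 = 198.6435
M1: Pc = R·M1+t = (-0.06650, -0.04941, +0.41625); u = 537.9·(-0.06650)/0.41625 + 339.1 = 253.1611, v = 478.7·(-0.04941)/0.41625 + 231.6 = 174.7741
M2: Pc = R·M2+t = (-0.09296, -0.17398, +0.50636); u = 537.9·(-0.09296)/0.50636 + 339.1 = 240.3532, v = 478.7·(-0.17398)/0.50636 + 231.6 = 67.1278
M3: Pc = R·M3+t = (-0.24670, -0.15219, +0.49135); u = 537.9·(-0.24670)/0.49135 + 339.1 = 69.0311, v = 478.7·(-0.15219)/0.49135 + 231.6 = 83.3305

c0=(43.84, 198.64) c1=(253.16, 174.77) c2=(240.35, 67.13) c3=(69.03, 83.33)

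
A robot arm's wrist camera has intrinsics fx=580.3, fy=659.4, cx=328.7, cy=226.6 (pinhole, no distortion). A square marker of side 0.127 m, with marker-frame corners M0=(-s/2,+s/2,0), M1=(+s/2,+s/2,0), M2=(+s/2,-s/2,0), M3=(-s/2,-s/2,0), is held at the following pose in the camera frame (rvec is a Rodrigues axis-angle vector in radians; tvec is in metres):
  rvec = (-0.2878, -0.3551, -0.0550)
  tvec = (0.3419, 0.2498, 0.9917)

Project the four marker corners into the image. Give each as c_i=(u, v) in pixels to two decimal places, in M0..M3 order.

c0=(504.78, 441.78) c1=(566.15, 431.93) c2=(550.93, 347.35) c3=(490.98, 353.04)

Intrinsics K: fx=580.3, fy=659.4, cx=328.7, cy=226.6
Marker side s = 0.127 m; corners in marker frame (Z=0):
  M0 = (-0.0635, +0.0635, 0)
  M1 = (+0.0635, +0.0635, 0)
  M2 = (+0.0635, -0.0635, 0)
  M3 = (-0.0635, -0.0635, 0)
rvec = (-0.2878, -0.3551, -0.0550), |rvec| = θ = 0.46038 rad = 26.378°
Rodrigues: sinθ=0.44429, 1−cosθ=0.10412; R = I + sinθ·[k]× + (1−cosθ)·[k]×²:
    [+0.93657 +0.10328 -0.33491]
    [-0.00287 +0.95783 +0.28733]
    [+0.35046 -0.26815 +0.89737]
t = (0.3419, 0.2498, 0.9917) m
M0: Pc = R·M0+t = (+0.28899, +0.31080, +0.95242); u = 580.3·(+0.28899)/0.95242 + 328.7 = 504.7766, v = 659.4·(+0.31080)/0.95242 + 226.6 = 441.7833
M1: Pc = R·M1+t = (+0.40793, +0.31044, +0.99693); u = 580.3·(+0.40793)/0.99693 + 328.7 = 566.1518, v = 659.4·(+0.31044)/0.99693 + 226.6 = 431.9347
M2: Pc = R·M2+t = (+0.39481, +0.18880, +1.03098); u = 580.3·(+0.39481)/1.03098 + 328.7 = 550.9256, v = 659.4·(+0.18880)/1.03098 + 226.6 = 347.3507
M3: Pc = R·M3+t = (+0.27587, +0.18916, +0.98647); u = 580.3·(+0.27587)/0.98647 + 328.7 = 490.9822, v = 659.4·(+0.18916)/0.98647 + 226.6 = 353.0429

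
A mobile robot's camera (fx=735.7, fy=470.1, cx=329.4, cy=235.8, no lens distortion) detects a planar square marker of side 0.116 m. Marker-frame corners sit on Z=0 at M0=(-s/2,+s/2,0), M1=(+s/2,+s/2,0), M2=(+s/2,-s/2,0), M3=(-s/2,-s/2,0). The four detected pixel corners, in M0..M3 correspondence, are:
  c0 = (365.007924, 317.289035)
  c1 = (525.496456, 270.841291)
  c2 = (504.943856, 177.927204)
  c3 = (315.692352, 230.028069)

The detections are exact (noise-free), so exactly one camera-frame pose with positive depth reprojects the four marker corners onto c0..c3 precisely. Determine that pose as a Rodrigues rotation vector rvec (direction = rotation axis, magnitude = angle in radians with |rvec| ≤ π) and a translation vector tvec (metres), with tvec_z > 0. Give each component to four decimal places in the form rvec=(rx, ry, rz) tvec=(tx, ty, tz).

Intrinsics K: fx=735.7, fy=470.1, cx=329.4, cy=235.8
Marker side s = 0.116 m; corners in marker frame (Z=0):
  M0 = (-0.0580, +0.0580, 0)
  M1 = (+0.0580, +0.0580, 0)
  M2 = (+0.0580, -0.0580, 0)
  M3 = (-0.0580, -0.0580, 0)
Detected image corners:
  c0 = (365.007924, 317.289035) px
  c1 = (525.496456, 270.841291) px
  c2 = (504.943856, 177.927204) px
  c3 = (315.692352, 230.028069) px
Planar DLT: solve 8×8 A·h = b for H (H[2,2]=1):
  H  [+1588.08092 +888.13842 +430.25137]
  H  [-370.16825 +1119.49382 +252.31325]
  H  [+0.21149 +1.37570 +1.00000]
B = K⁻¹H; ‖b₁‖=2.258936, ‖b₂‖=2.258936; λ = 2/(‖b₁‖+‖b₂‖) = 0.442686, sign → tz>0 ⇒ λ=+0.442686
r₁ = λ·B[:,0] = (+0.91366,-0.39554,+0.09362); r₂ = λ·B[:,1] = (+0.26174,+0.74874,+0.60900)
r₃ = r₁×r₂ = (-0.31099,-0.53192,+0.78762); SVD([r₁ r₂ r₃]) → R = UVᵀ:
  R  [+0.91366 +0.26174 -0.31099]
  R  [-0.39554 +0.74874 -0.53192]
  R  [+0.09362 +0.60900 +0.78762]
t = (+0.06068, +0.01555, +0.44269) m
tr R = 2.450024; θ = arccos((tr R − 1)/2) = 0.759745 rad = 43.530°
axis k = ((R−Rᵀ)₃₂, (R−Rᵀ)₁₃, (R−Rᵀ)₂₁) / (2 sinθ) = (+0.828271, -0.293735, -0.477165)
rvec = θ·k = (+0.629274, -0.223164, -0.362524)

rvec=(0.6293, -0.2232, -0.3625) tvec=(0.0607, 0.0156, 0.4427)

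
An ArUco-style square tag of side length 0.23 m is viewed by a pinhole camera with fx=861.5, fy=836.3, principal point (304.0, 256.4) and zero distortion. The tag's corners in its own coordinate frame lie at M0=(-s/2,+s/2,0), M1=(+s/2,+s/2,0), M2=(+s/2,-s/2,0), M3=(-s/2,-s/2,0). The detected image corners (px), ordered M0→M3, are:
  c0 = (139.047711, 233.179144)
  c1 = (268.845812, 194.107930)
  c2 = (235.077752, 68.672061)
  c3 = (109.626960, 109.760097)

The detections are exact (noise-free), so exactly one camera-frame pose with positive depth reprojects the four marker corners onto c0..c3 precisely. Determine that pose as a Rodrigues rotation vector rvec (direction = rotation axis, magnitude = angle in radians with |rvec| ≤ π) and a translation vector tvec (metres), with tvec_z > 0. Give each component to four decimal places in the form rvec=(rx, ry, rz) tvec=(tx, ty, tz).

rvec=(-0.1528, 0.1819, -0.2721) tvec=(-0.1951, -0.1815, 1.4378)

Intrinsics K: fx=861.5, fy=836.3, cx=304.0, cy=256.4
Marker side s = 0.23 m; corners in marker frame (Z=0):
  M0 = (-0.1150, +0.1150, 0)
  M1 = (+0.1150, +0.1150, 0)
  M2 = (+0.1150, -0.1150, 0)
  M3 = (-0.1150, -0.1150, 0)
Detected image corners:
  c0 = (139.047711, 233.179144) px
  c1 = (268.845812, 194.107930) px
  c2 = (235.077752, 68.672061) px
  c3 = (109.626960, 109.760097) px
Planar DLT: solve 8×8 A·h = b for H (H[2,2]=1):
  H  [+534.16430 +114.48081 +187.12654]
  H  [-190.89434 +522.60986 +150.81630]
  H  [-0.10945 -0.12101 +1.00000]
B = K⁻¹H; ‖b₁‖=0.695503, ‖b₂‖=0.695503; λ = 2/(‖b₁‖+‖b₂‖) = 1.437808, sign → tz>0 ⇒ λ=+1.437808
r₁ = λ·B[:,0] = (+0.94703,-0.27995,-0.15737); r₂ = λ·B[:,1] = (+0.25246,+0.95184,-0.17398)
r₃ = r₁×r₂ = (+0.19850,+0.12504,+0.97209); SVD([r₁ r₂ r₃]) → R = UVᵀ:
  R  [+0.94703 +0.25246 +0.19850]
  R  [-0.27995 +0.95184 +0.12504]
  R  [-0.15737 -0.17398 +0.97209]
t = (-0.19506, -0.18152, +1.43781) m
tr R = 2.870960; θ = arccos((tr R − 1)/2) = 0.361181 rad = 20.694°
axis k = ((R−Rᵀ)₃₂, (R−Rᵀ)₁₃, (R−Rᵀ)₂₁) / (2 sinθ) = (-0.423088, +0.503516, -0.753305)
rvec = θ·k = (-0.152812, +0.181861, -0.272080)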